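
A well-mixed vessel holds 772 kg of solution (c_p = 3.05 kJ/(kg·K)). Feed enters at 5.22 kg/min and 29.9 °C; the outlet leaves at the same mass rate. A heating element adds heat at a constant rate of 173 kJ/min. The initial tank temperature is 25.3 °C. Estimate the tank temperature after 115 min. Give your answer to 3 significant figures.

First-law balance (no shaft work): M c_p dT/dt = ṁ c_p (T_in − T) + 173.
Rearrange: dT/dt = (T_ss − T)/τ with τ = M/ṁ = 147.89 min and T_ss = T_in + Q̇/(ṁ c_p) = 40.766 °C.
This is linear first-order; T(t) = T_ss + (T₀ − T_ss) e^(−t/τ).
T(115) = 40.766 + (-15.466)·e^(−115/147.89) = 40.766 + (-15.466)·0.45951 = 33.659 °C.

33.7 °C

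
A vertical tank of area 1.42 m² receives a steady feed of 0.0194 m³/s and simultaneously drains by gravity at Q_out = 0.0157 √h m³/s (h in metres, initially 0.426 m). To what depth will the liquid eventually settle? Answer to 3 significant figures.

1.53 m

Level balance: A dh/dt = 0.0194 − 0.0157 √h. Setting dh/dt = 0:
Q_in = 0.0157 √h_ss ⇒ √h_ss = 0.0194/0.0157 = 1.2357.
h_ss = 1.2357² = 1.5269 m. (Since h₀ = 0.426 m < h_ss, the level will rise toward this value.)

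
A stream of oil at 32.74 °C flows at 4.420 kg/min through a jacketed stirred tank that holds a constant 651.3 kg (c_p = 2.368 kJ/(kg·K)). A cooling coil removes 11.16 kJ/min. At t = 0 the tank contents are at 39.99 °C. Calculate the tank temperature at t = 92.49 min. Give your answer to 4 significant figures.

36.11 °C

M c_p dT/dt = ṁ c_p (T_in − T) − Q̇.
Rearrange: dT/dt = (T_ss − T)/τ with τ = M/ṁ = 147.353 min and T_ss = T_in − Q̇/(ṁ c_p) = 31.6737 °C.
T approaches T_ss exponentially: T(t) = T_ss + (T₀ − T_ss) e^(−t/τ).
T(92.49) = 31.6737 + (8.31625)·e^(−92.49/147.353) = 31.6737 + (8.31625)·0.533831 = 36.1132 °C.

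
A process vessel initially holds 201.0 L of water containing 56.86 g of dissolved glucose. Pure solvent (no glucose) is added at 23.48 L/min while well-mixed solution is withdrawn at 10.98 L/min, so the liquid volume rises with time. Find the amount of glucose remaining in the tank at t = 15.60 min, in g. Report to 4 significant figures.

Let m(t) be the amount of glucose. Volume: V(t) = V₀ + (Q_in − Q_out) t = 201.0 + 12.5000 t; V(15.60) = 396.000 L.
Species balance (pure solvent in): dm/dt = −Q_out · m/V(t).
Separate: dm/m = −Q_out dt/V(t) ⇒ ln(m/m₀) = −(Q_out/(Q_in−Q_out)) ln(V/V₀).
m = m₀ (V₀/V)^(Q_out/(Q_in−Q_out)) = 56.86 × (201.0/396.000)^(0.878400) = 31.3414 g.

31.34 g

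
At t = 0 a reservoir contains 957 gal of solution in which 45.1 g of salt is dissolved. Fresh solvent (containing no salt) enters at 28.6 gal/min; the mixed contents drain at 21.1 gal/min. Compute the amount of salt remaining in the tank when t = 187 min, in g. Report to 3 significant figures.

3.56 g

Let m(t) be the amount of salt. Volume: V(t) = V₀ + (Q_in − Q_out) t = 957 + 7.5000 t; V(187) = 2359.5 gal.
Species balance (pure solvent in): dm/dt = −Q_out · m/V(t).
dm/m = −Q_out dt/(V₀ + 7.5000 t); integrating gives ln(m/m₀) = −(Q_out/(Q_in−Q_out)) ln(V/V₀).
m = m₀ (V₀/V)^(Q_out/(Q_in−Q_out)) = 45.1 × (957/2359.5)^(2.8133) = 3.5613 g.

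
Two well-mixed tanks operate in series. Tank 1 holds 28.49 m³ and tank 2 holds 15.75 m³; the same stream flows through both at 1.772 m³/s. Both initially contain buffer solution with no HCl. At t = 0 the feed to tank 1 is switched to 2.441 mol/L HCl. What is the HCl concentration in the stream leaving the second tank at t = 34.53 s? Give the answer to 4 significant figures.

1.866 mol/L

Time constants: τᵢ = Vᵢ/Q for each well-mixed tank.
τ₁ = 28.49/1.772 = 16.0779 s; τ₂ = 15.75/1.772 = 8.88826 s.
Tank 1: C₁ = C_in(1 − e^(−t/τ₁)). Tank 2 (τ₁ ≠ τ₂): C₂ = C_in[1 − (τ₁ e^(−t/τ₁) − τ₂ e^(−t/τ₂))/(τ₁ − τ₂)].
At t = 34.53: e^(−t/τ₁) = 0.116756, e^(−t/τ₂) = 0.0205499.
C₂ = 2.441·[1 − (16.0779·0.116756 − 8.88826·0.0205499)/(7.18962)] = 2.441·0.764309 = 1.86568 mol/L.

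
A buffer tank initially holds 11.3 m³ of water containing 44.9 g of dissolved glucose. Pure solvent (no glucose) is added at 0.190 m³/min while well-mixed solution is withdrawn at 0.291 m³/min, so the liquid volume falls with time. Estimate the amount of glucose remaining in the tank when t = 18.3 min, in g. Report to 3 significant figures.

Let m(t) be the amount of glucose. Volume: V(t) = V₀ + (Q_in − Q_out) t = 11.3 − 0.10100 t; V(18.3) = 9.4517 m³.
No glucose enters, so dm/dt = −Q_out · (m/V).
dm/m = −Q_out dt/(V₀ − 0.10100 t); integrating gives ln(m/m₀) = −(Q_out/(Q_in−Q_out)) ln(V/V₀).
m = m₀ (V₀/V)^(Q_out/(Q_in−Q_out)) = 44.9 × (11.3/9.4517)^(-2.8812) = 26.838 g.

26.8 g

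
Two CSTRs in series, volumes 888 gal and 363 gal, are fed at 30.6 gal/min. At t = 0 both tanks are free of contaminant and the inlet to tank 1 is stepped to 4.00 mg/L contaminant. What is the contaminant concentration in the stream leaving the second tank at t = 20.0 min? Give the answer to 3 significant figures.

1.12 mg/L

Species balance on tank i: dCᵢ/dt = (Cᵢ₋₁ − Cᵢ)/τᵢ with τᵢ = Vᵢ/Q.
τ₁ = 888/30.6 = 29.020 min; τ₂ = 363/30.6 = 11.863 min.
Tank 1: C₁ = C_in(1 − e^(−t/τ₁)). Tank 2 (τ₁ ≠ τ₂): C₂ = C_in[1 − (τ₁ e^(−t/τ₁) − τ₂ e^(−t/τ₂))/(τ₁ − τ₂)].
At t = 20.0: e^(−t/τ₁) = 0.50198, e^(−t/τ₂) = 0.18527.
C₂ = 4.00·[1 − (29.020·0.50198 − 11.863·0.18527)/(17.157)] = 4.00·0.27903 = 1.1161 mg/L.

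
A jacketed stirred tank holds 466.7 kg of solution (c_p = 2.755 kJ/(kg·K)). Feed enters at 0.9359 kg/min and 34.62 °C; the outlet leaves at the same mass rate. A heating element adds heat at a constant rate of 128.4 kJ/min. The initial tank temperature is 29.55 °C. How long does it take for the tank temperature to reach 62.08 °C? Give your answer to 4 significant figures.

M c_p dT/dt = ṁ c_p (T_in − T) + Q̇.
τ = M/ṁ = 498.664 min; T_ss = T_in + Q̇/(ṁ c_p) = 84.4182 °C.
T(t) = T_ss + (T₀ − T_ss) e^(−t/τ). Set T = 62.08:
e^(−t/τ) = (62.08 − 84.4182)/(29.55 − 84.4182) = 0.407125
t = −498.664 · ln(0.407125) = 448.117 min.

448.1 min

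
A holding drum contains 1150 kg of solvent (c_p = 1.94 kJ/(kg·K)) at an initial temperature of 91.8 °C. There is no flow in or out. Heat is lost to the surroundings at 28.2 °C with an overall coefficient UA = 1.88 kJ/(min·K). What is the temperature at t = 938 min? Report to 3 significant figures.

M c_p dT/dt = −UA(T − T_amb).
dT/dt = (T_ss − T)/τ with T_ss = T_amb = 28.200 °C, τ = M c_p/UA = 1150·1.94/1.88 = 1186.7 min.
T approaches T_ss exponentially: T(t) = T_ss + (T₀ − T_ss) e^(−t/τ).
T(938) = 28.200 + (63.600)·0.45365 = 57.052 °C.

57.1 °C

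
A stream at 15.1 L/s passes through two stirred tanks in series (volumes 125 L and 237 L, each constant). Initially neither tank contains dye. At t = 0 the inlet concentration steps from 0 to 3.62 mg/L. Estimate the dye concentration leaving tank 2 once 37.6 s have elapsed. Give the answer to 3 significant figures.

Each tank obeys Vᵢ dCᵢ/dt = Q(Cᵢ₋₁ − Cᵢ), so τᵢ = Vᵢ/Q.
τ₁ = 125/15.1 = 8.2781 s; τ₂ = 237/15.1 = 15.695 s.
Solving the cascade with C₁(0)=C₂(0)=0 gives C₂(t) = C_in[1 − (τ₁ e^(−t/τ₁) − τ₂ e^(−t/τ₂))/(τ₁ − τ₂)].
At t = 37.6: e^(−t/τ₁) = 0.010651, e^(−t/τ₂) = 0.091117.
C₂ = 3.62·[1 − (8.2781·0.010651 − 15.695·0.091117)/(-7.4172)] = 3.62·0.81908 = 2.9651 mg/L.

2.97 mg/L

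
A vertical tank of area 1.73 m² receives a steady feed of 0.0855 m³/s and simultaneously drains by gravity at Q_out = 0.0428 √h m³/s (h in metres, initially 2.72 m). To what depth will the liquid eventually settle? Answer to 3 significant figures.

Volume balance on the tank: A dh/dt = Q_in − 0.0428 √h. At steady state dh/dt = 0:
Q_in = 0.0428 √h_ss ⇒ √h_ss = 0.0855/0.0428 = 1.9977.
h_ss = 1.9977² = 3.9907 m. (Since h₀ = 2.72 m < h_ss, the level will rise toward this value.)

3.99 m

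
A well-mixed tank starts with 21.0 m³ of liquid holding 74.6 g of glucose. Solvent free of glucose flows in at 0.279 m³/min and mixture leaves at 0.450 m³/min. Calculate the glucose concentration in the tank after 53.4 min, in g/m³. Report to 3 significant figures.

Let m(t) be the amount of glucose. Volume: V(t) = V₀ + (Q_in − Q_out) t = 21.0 − 0.17100 t; V(53.4) = 11.869 m³.
Species balance (pure solvent in): dm/dt = −Q_out · m/V(t).
dm/m = −Q_out dt/(V₀ − 0.17100 t); integrating gives ln(m/m₀) = −(Q_out/(Q_in−Q_out)) ln(V/V₀).
m = m₀ (V₀/V)^(Q_out/(Q_in−Q_out)) = 74.6 × (21.0/11.869)^(-2.6316) = 16.618 g.
C = m/V = 16.618/11.869 = 1.4002 g/m³.

1.40 g/m³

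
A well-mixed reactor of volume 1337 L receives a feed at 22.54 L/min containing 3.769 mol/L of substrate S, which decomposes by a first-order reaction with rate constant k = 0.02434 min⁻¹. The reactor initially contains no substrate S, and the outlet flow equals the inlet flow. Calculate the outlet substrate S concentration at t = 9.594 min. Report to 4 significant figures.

0.5035 mol/L

V dC/dt = Q(C_in − C) − k V C.
This is linear with rate a = Q/V + k = 0.0411986 min⁻¹.
C_ss = Q C_in/(Q + kV) = 1.54229 mol/L; C(t) = C_ss + (C₀ − C_ss) e^(−a t).
C(9.594) = 1.54229 + (-1.54229)·e^(−0.0411986·9.594) = 1.54229 + (-1.54229)·0.673505 = 0.503550 mol/L.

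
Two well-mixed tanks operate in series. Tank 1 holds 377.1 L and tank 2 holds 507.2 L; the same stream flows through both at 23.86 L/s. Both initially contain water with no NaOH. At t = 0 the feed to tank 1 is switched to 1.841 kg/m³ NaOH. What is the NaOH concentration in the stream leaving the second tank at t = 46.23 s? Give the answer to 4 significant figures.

1.312 kg/m³

Species balance on tank i: dCᵢ/dt = (Cᵢ₋₁ − Cᵢ)/τᵢ with τᵢ = Vᵢ/Q.
τ₁ = 377.1/23.86 = 15.8047 s; τ₂ = 507.2/23.86 = 21.2573 s.
Tank 1: C₁ = C_in(1 − e^(−t/τ₁)). Tank 2 (τ₁ ≠ τ₂): C₂ = C_in[1 − (τ₁ e^(−t/τ₁) − τ₂ e^(−t/τ₂))/(τ₁ − τ₂)].
At t = 46.23: e^(−t/τ₁) = 0.0536604, e^(−t/τ₂) = 0.113633.
C₂ = 1.841·[1 − (15.8047·0.0536604 − 21.2573·0.113633)/(-5.45264)] = 1.841·0.712533 = 1.31177 kg/m³.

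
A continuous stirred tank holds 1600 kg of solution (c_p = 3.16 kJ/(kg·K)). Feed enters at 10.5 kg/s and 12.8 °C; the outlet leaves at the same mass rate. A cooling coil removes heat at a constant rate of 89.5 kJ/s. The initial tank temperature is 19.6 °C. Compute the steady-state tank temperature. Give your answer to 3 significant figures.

M c_p dT/dt = ṁ c_p (T_in − T) − Q̇.
At steady state dT/dt = 0 ⇒ T_ss = T_in − Q̇/(ṁ c_p) = 12.8 − 89.5/(10.5·3.16) = 10.103 °C.

10.1 °C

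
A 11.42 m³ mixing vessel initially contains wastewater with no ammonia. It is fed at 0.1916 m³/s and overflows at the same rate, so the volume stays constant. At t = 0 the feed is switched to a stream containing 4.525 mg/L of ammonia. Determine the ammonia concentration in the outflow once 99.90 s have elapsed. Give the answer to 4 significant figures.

3.678 mg/L

Accumulation = in − out for the solute gives V dC/dt = Q(C_in − C).
Time constant τ = V/Q = 11.42/0.1916 = 59.6033 s.
Solution: C(t) = C_in + (C₀ − C_in) e^(−t/τ).
C(99.90) = 4.525 + (0 − 4.525)·e^(−99.90/59.6033) = 4.525 + (-4.52500)·0.187106 = 3.67835 mg/L.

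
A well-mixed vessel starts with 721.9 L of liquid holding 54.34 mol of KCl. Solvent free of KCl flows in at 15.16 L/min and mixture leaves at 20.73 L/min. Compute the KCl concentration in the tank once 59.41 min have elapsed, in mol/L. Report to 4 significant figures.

Let m(t) be the amount of KCl. Volume: V(t) = V₀ + (Q_in − Q_out) t = 721.9 − 5.57000 t; V(59.41) = 390.986 L.
Species balance (pure solvent in): dm/dt = −Q_out · m/V(t).
Separate: dm/m = −Q_out dt/V(t) ⇒ ln(m/m₀) = −(Q_out/(Q_in−Q_out)) ln(V/V₀).
m = m₀ (V₀/V)^(Q_out/(Q_in−Q_out)) = 54.34 × (721.9/390.986)^(-3.72172) = 5.54584 mol.
C = m/V = 5.54584/390.986 = 0.0141842 mol/L.

0.01418 mol/L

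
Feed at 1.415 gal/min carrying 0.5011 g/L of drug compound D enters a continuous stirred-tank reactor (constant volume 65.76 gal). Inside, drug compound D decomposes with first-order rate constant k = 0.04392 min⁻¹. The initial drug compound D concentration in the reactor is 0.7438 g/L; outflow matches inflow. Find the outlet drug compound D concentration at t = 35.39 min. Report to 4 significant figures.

V dC/dt = Q(C_in − C) − k V C.
This is linear with rate a = Q/V + k = 0.0654376 min⁻¹.
C_ss = Q C_in/(Q + kV) = 0.164775 g/L; C(t) = C_ss + (C₀ − C_ss) e^(−a t).
C(35.39) = 0.164775 + (0.579025)·e^(−0.0654376·35.39) = 0.164775 + (0.579025)·0.0986834 = 0.221915 g/L.

0.2219 g/L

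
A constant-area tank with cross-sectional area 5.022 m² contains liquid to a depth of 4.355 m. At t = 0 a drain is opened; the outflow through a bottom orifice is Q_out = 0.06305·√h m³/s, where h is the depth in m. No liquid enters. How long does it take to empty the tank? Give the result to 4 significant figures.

A dh/dt = −Q_out = −0.06305 √h.
∫ h^(−1/2) dh = −(0.06305/A) ∫ dt, giving 2√h = 2√h₀ − (0.06305/A) t.
Set h = 0: 2√h₀ = (0.06305/A) t_empty ⇒ t_empty = 2A√h₀/0.06305.
t_empty = 2·5.022·√4.355/0.06305 = 10.0440·2.08686/0.06305 = 332.442 s.

332.4 s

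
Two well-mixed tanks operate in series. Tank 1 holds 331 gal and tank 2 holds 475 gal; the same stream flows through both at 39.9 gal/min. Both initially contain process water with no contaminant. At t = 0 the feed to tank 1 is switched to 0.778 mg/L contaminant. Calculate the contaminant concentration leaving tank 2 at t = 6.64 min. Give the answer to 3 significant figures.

0.112 mg/L

Time constants: τᵢ = Vᵢ/Q for each well-mixed tank.
τ₁ = 331/39.9 = 8.2957 min; τ₂ = 475/39.9 = 11.905 min.
Tank 1: C₁ = C_in(1 − e^(−t/τ₁)). Tank 2 (τ₁ ≠ τ₂): C₂ = C_in[1 − (τ₁ e^(−t/τ₁) − τ₂ e^(−t/τ₂))/(τ₁ − τ₂)].
At t = 6.64: e^(−t/τ₁) = 0.44914, e^(−t/τ₂) = 0.57249.
C₂ = 0.778·[1 − (8.2957·0.44914 − 11.905·0.57249)/(-3.6090)] = 0.778·0.14399 = 0.11202 mg/L.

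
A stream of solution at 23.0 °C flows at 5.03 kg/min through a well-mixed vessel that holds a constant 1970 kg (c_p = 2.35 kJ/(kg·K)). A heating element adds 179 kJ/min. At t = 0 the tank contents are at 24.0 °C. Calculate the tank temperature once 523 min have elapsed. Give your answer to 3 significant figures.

Unsteady energy balance on the tank contents: M c_p dT/dt = ṁ c_p (T_in − T) + 179.
Rearrange: dT/dt = (T_ss − T)/τ with τ = M/ṁ = 391.65 min and T_ss = T_in + Q̇/(ṁ c_p) = 38.143 °C.
Integrating: T(t) = T_ss + (T₀ − T_ss) e^(−t/τ).
T(523) = 38.143 + (-14.143)·e^(−523/391.65) = 38.143 + (-14.143)·0.26306 = 34.423 °C.

34.4 °C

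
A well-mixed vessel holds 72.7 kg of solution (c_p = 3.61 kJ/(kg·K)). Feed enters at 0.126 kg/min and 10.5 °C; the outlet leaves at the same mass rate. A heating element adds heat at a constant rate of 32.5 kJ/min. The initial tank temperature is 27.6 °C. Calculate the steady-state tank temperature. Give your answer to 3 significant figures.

M c_p dT/dt = ṁ c_p (T_in − T) + Q̇.
At steady state dT/dt = 0 ⇒ T_ss = T_in + Q̇/(ṁ c_p) = 10.5 + 32.5/(0.126·3.61) = 81.951 °C.

82.0 °C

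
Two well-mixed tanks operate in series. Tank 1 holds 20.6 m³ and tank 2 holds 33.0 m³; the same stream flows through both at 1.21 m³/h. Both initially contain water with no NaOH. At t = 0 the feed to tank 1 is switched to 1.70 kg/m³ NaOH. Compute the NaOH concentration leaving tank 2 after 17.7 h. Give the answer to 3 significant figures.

Each tank obeys Vᵢ dCᵢ/dt = Q(Cᵢ₋₁ − Cᵢ), so τᵢ = Vᵢ/Q.
τ₁ = 20.6/1.21 = 17.025 h; τ₂ = 33.0/1.21 = 27.273 h.
Tank 1: C₁ = C_in(1 − e^(−t/τ₁)). Tank 2 (τ₁ ≠ τ₂): C₂ = C_in[1 − (τ₁ e^(−t/τ₁) − τ₂ e^(−t/τ₂))/(τ₁ − τ₂)].
At t = 17.7: e^(−t/τ₁) = 0.35357, e^(−t/τ₂) = 0.52257.
C₂ = 1.70·[1 − (17.025·0.35357 − 27.273·0.52257)/(-10.248)] = 1.70·0.19669 = 0.33436 kg/m³.

0.334 kg/m³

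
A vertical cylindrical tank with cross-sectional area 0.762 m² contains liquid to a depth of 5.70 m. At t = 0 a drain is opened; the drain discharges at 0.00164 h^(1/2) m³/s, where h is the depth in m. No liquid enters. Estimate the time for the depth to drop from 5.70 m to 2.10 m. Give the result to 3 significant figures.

872 s

A dh/dt = −Q_out = −0.00164 √h.
This is separable: 2 d(√h)/dt = −0.00164/A, so √h = √h₀ − (0.00164/(2A)) t.
t = 2A(√h₀ − √h)/0.00164 = 2·0.762·(√5.70 − √2.10)/0.00164
  = 1.5240 × (2.3875 − 1.4491) / 0.00164 = 871.96 s.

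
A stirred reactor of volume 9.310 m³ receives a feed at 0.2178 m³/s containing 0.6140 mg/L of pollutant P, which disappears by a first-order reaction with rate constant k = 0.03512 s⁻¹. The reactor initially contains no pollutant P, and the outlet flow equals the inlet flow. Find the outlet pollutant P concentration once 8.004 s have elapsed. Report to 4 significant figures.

0.09180 mg/L

Species balance: V dC/dt = Q C_in − Q C − k V C.
This is linear with rate a = Q/V + k = 0.0585142 s⁻¹.
C_ss = Q C_in/(Q + kV) = 0.245480 mg/L; C(t) = C_ss + (C₀ − C_ss) e^(−a t).
C(8.004) = 0.245480 + (-0.245480)·e^(−0.0585142·8.004) = 0.245480 + (-0.245480)·0.626036 = 0.0918005 mg/L.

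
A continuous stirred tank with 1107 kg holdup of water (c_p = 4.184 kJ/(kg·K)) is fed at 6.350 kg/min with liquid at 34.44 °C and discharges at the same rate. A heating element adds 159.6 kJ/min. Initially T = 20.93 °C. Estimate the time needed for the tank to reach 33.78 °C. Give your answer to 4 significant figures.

First-law balance (no shaft work): M c_p dT/dt = ṁ c_p (T_in − T) + 159.6.
τ = M/ṁ = 174.331 min; T_ss = T_in + Q̇/(ṁ c_p) = 40.4471 °C.
T(t) = T_ss + (T₀ − T_ss) e^(−t/τ). Set T = 33.78:
e^(−t/τ) = (33.78 − 40.4471)/(20.93 − 40.4471) = 0.341604
t = −174.331 · ln(0.341604) = 187.249 min.

187.2 min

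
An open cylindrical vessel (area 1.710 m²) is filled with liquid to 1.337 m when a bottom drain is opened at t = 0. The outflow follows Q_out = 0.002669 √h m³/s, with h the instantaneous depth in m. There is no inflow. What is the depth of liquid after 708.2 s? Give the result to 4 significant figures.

0.3643 m

A dh/dt = −Q_out = −0.002669 √h.
This is separable: 2 d(√h)/dt = −0.002669/A, so √h = √h₀ − (0.002669/(2A)) t.
√h = √1.337 − 0.002669·708.2/(2·1.710) = 1.15629 − 0.552686 = 0.603601.
h = 0.603601² = 0.364334 m.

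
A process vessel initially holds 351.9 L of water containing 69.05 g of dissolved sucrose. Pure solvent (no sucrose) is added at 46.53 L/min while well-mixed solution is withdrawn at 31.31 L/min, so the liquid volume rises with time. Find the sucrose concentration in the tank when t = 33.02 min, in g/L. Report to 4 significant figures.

0.01303 g/L

Let m(t) be the amount of sucrose. Volume: V(t) = V₀ + (Q_in − Q_out) t = 351.9 + 15.2200 t; V(33.02) = 854.464 L.
No sucrose enters, so dm/dt = −Q_out · (m/V).
dm/m = −Q_out dt/(V₀ + 15.2200 t); integrating gives ln(m/m₀) = −(Q_out/(Q_in−Q_out)) ln(V/V₀).
m = m₀ (V₀/V)^(Q_out/(Q_in−Q_out)) = 69.05 × (351.9/854.464)^(2.05716) = 11.1325 g.
C = m/V = 11.1325/854.464 = 0.0130286 g/L.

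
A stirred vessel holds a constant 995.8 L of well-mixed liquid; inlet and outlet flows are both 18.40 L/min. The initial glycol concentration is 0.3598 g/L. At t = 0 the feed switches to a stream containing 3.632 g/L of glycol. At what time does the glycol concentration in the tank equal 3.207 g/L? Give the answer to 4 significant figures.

110.5 min

Species balance: V dC/dt = Q(C_in − C) ⇒ τ = V/Q = 54.1196 min.
C(t) = C_in + (C₀ − C_in) e^(−t/τ). Set C = 3.207 and solve for t:
e^(−t/τ) = (C − C_in)/(C₀ − C_in) = (3.207 − 3.632)/(0.3598 − 3.632) = 0.129882
t = −τ ln(…) = 54.1196 × 2.04113 = 110.465 min.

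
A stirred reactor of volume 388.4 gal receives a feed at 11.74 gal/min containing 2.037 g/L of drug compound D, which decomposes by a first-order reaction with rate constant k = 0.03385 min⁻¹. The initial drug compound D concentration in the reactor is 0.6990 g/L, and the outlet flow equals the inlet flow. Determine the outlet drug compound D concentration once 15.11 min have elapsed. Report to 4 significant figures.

0.8614 g/L

Accumulation = in − out − consumed: V dC/dt = Q C_in − Q C − k V C.
dC/dt = (Q/V) C_in − (Q/V + k) C; effective rate a = Q/V + k = 0.0302266 + 0.03385 = 0.0640766 min⁻¹.
C_ss = Q C_in/(Q + kV) = 0.960905 g/L; C(t) = C_ss + (C₀ − C_ss) e^(−a t).
C(15.11) = 0.960905 + (-0.261905)·e^(−0.0640766·15.11) = 0.960905 + (-0.261905)·0.379767 = 0.861442 g/L.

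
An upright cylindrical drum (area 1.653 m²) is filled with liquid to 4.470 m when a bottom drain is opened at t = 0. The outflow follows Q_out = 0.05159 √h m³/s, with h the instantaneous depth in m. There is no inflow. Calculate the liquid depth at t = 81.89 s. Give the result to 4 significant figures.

0.6995 m

Accumulation of liquid (constant cross-section A): A dh/dt = −0.05159 √h.
This is separable: 2 d(√h)/dt = −0.05159/A, so √h = √h₀ − (0.05159/(2A)) t.
√h = √4.470 − 0.05159·81.89/(2·1.653) = 2.11424 − 1.27789 = 0.836347.
h = 0.836347² = 0.699477 m.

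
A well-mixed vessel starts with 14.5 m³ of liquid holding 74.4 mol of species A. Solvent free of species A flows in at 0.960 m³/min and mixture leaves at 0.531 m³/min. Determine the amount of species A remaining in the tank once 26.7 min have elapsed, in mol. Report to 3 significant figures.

36.2 mol

Total volume: dV/dt = Q_in − Q_out = 0.42900 m³/min, so V(t) = 14.5 + 0.42900 t and V(26.7) = 25.954 m³.
No species A enters, so dm/dt = −Q_out · (m/V).
dm/m = −Q_out dt/(V₀ + 0.42900 t); integrating gives ln(m/m₀) = −(Q_out/(Q_in−Q_out)) ln(V/V₀).
m = m₀ (V₀/V)^(Q_out/(Q_in−Q_out)) = 74.4 × (14.5/25.954)^(1.2378) = 36.192 mol.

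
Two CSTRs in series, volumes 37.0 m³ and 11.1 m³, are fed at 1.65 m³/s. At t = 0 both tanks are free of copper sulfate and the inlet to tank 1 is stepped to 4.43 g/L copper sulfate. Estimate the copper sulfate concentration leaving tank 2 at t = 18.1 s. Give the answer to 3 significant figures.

Species balance on tank i: dCᵢ/dt = (Cᵢ₋₁ − Cᵢ)/τᵢ with τᵢ = Vᵢ/Q.
τ₁ = 37.0/1.65 = 22.424 s; τ₂ = 11.1/1.65 = 6.7273 s.
Solving the cascade with C₁(0)=C₂(0)=0 gives C₂(t) = C_in[1 − (τ₁ e^(−t/τ₁) − τ₂ e^(−t/τ₂))/(τ₁ − τ₂)].
At t = 18.1: e^(−t/τ₁) = 0.44612, e^(−t/τ₂) = 0.067844.
C₂ = 4.43·[1 − (22.424·0.44612 − 6.7273·0.067844)/(15.697)] = 4.43·0.39176 = 1.7355 g/L.

1.74 g/L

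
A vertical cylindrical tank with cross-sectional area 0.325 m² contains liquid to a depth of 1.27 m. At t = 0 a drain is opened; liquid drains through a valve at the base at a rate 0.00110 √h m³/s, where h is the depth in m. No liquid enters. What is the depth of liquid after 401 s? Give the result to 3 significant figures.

Volume balance on the tank: A dh/dt = −0.00110 √h.
∫ h^(−1/2) dh = −(0.00110/A) ∫ dt, giving 2√h = 2√h₀ − (0.00110/A) t.
√h = √1.27 − 0.00110·401/(2·0.325) = 1.1269 − 0.67862 = 0.44833.
h = 0.44833² = 0.20100 m.

0.201 m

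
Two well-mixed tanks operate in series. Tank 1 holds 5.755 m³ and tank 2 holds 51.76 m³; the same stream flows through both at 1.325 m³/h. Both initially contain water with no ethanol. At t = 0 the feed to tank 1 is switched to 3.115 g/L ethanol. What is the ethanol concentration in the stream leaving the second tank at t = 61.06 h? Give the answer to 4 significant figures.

Each tank obeys Vᵢ dCᵢ/dt = Q(Cᵢ₋₁ − Cᵢ), so τᵢ = Vᵢ/Q.
τ₁ = 5.755/1.325 = 4.34340 h; τ₂ = 51.76/1.325 = 39.0642 h.
Tank 1: C₁ = C_in(1 − e^(−t/τ₁)). Tank 2 (τ₁ ≠ τ₂): C₂ = C_in[1 − (τ₁ e^(−t/τ₁) − τ₂ e^(−t/τ₂))/(τ₁ − τ₂)].
At t = 61.06: e^(−t/τ₁) = 7.84575e-07, e^(−t/τ₂) = 0.209492.
C₂ = 3.115·[1 − (4.34340·7.84575e-07 − 39.0642·0.209492)/(-34.7208)] = 3.115·0.764302 = 2.38080 g/L.

2.381 g/L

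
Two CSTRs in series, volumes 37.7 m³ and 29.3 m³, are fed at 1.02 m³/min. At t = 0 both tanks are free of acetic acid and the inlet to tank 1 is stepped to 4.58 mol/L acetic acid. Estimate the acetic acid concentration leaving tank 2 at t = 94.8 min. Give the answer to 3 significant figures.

3.59 mol/L

Species balance on tank i: dCᵢ/dt = (Cᵢ₋₁ − Cᵢ)/τᵢ with τᵢ = Vᵢ/Q.
τ₁ = 37.7/1.02 = 36.961 min; τ₂ = 29.3/1.02 = 28.725 min.
Solving the cascade with C₁(0)=C₂(0)=0 gives C₂(t) = C_in[1 − (τ₁ e^(−t/τ₁) − τ₂ e^(−t/τ₂))/(τ₁ − τ₂)].
At t = 94.8: e^(−t/τ₁) = 0.076928, e^(−t/τ₂) = 0.036876.
C₂ = 4.58·[1 − (36.961·0.076928 − 28.725·0.036876)/(8.2353)] = 4.58·0.78336 = 3.5878 mol/L.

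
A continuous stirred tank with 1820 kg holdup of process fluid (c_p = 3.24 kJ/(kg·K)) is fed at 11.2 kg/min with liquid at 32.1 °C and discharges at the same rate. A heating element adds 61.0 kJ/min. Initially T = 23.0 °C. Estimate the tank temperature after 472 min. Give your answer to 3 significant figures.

First-law balance (no shaft work): M c_p dT/dt = ṁ c_p (T_in − T) + 61.0.
τ = M/ṁ = 162.50 min; T_ss = T_in + Q̇/(ṁ c_p) = 32.1 + 61.0/(11.2·3.24) = 33.781 °C.
T approaches T_ss exponentially: T(t) = T_ss + (T₀ − T_ss) e^(−t/τ).
T(472) = 33.781 + (-10.781)·e^(−472/162.50) = 33.781 + (-10.781)·0.054770 = 33.191 °C.

33.2 °C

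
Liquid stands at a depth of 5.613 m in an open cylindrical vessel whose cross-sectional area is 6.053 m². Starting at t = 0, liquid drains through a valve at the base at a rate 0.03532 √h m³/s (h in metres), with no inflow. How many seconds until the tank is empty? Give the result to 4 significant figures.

A dh/dt = −Q_out = −0.03532 √h.
This is separable: 2 d(√h)/dt = −0.03532/A, so √h = √h₀ − (0.03532/(2A)) t.
Set h = 0: 2√h₀ = (0.03532/A) t_empty ⇒ t_empty = 2A√h₀/0.03532.
t_empty = 2·6.053·√5.613/0.03532 = 12.1060·2.36918/0.03532 = 812.040 s.

812.0 s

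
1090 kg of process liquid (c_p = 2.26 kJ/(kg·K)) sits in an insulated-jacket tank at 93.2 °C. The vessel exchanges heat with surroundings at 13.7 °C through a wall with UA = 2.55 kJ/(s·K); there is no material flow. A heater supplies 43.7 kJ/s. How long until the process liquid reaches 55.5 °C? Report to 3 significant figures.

896 s

M c_p dT/dt = −UA(T − T_amb) + Q̇.
τ = M c_p/UA = 966.04 s; T_ss = T_amb + Q̇/UA = 13.7 + 43.7/2.55 = 30.837 °C.
T(t) = T_ss + (T₀ − T_ss)e^(−t/τ); set T = 55.5:
t = −τ ln[(T − T_ss)/(T₀ − T_ss)] = −966.04 · ln(0.39547) = 896.17 s.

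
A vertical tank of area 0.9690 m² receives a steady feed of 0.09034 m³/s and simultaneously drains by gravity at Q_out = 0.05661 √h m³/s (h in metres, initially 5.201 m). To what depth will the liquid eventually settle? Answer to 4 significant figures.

2.547 m

Unsteady balance on liquid volume: A dh/dt = Q_in − 0.05661 √h. At steady state dh/dt = 0:
Q_in = 0.05661 √h_ss ⇒ √h_ss = 0.09034/0.05661 = 1.59583.
h_ss = 1.59583² = 2.54668 m. (Since h₀ = 5.201 m > h_ss, the level will fall toward this value.)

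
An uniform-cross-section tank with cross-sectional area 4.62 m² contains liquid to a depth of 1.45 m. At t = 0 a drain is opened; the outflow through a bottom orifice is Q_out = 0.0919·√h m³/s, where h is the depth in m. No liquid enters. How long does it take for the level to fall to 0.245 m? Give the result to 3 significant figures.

71.3 s

Accumulation of liquid (constant cross-section A): A dh/dt = −0.0919 √h.
∫ h^(−1/2) dh = −(0.0919/A) ∫ dt, giving 2√h = 2√h₀ − (0.0919/A) t.
t = 2A(√h₀ − √h)/0.0919 = 2·4.62·(√1.45 − √0.245)/0.0919
  = 9.2400 × (1.2042 − 0.49497) / 0.0919 = 71.304 s.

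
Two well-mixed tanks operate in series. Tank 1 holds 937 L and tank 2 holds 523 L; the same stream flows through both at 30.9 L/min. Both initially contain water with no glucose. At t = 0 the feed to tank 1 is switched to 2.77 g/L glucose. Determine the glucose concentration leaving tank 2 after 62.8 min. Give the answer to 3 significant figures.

Species balance on tank i: dCᵢ/dt = (Cᵢ₋₁ − Cᵢ)/τᵢ with τᵢ = Vᵢ/Q.
τ₁ = 937/30.9 = 30.324 min; τ₂ = 523/30.9 = 16.926 min.
Tank 1: C₁ = C_in(1 − e^(−t/τ₁)). Tank 2 (τ₁ ≠ τ₂): C₂ = C_in[1 − (τ₁ e^(−t/τ₁) − τ₂ e^(−t/τ₂))/(τ₁ − τ₂)].
At t = 62.8: e^(−t/τ₁) = 0.12606, e^(−t/τ₂) = 0.024469.
C₂ = 2.77·[1 − (30.324·0.12606 − 16.926·0.024469)/(13.398)] = 2.77·0.74560 = 2.0653 g/L.

2.07 g/L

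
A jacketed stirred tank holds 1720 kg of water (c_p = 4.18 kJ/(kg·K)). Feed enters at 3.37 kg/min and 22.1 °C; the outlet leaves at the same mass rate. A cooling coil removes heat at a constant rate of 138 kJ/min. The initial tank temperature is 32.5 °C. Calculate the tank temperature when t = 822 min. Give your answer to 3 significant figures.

Unsteady energy balance on the tank contents: M c_p dT/dt = ṁ c_p (T_in − T) − 138.
τ = M/ṁ = 510.39 min; T_ss = T_in − Q̇/(ṁ c_p) = 22.1 − 138/(3.37·4.18) = 12.303 °C.
Integrating: T(t) = T_ss + (T₀ − T_ss) e^(−t/τ).
T(822) = 12.303 + (20.197)·e^(−822/510.39) = 12.303 + (20.197)·0.19978 = 16.338 °C.

16.3 °C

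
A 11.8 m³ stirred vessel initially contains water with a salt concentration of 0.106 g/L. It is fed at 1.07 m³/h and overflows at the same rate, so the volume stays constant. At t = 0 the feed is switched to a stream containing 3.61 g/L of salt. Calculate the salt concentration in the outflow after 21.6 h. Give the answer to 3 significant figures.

3.12 g/L

Unsteady species balance (constant V, well mixed): V dC/dt = Q(C_in − C).
Time constant τ = V/Q = 11.8/1.07 = 11.028 h.
C approaches C_in exponentially: C(t) = C_in + (C₀ − C_in) e^(−t/τ).
C(21.6) = 3.61 + (0.106 − 3.61)·e^(−21.6/11.028) = 3.61 + (-3.5040)·0.14105 = 3.1158 g/L.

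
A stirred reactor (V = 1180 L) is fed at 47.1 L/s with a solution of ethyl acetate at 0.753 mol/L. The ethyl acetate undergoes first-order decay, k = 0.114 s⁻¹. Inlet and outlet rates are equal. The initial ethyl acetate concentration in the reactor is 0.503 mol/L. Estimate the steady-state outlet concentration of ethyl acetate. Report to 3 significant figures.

0.195 mol/L

Accumulation = in − out − consumed: V dC/dt = Q C_in − Q C − k V C.
Steady state (dC/dt = 0): C_ss = Q C_in/(Q + kV) = C_in/(1 + kV/Q).
C_ss = 47.1·0.753/(47.1 + 0.114·1180) = 35.466/181.62 = 0.19528 mol/L.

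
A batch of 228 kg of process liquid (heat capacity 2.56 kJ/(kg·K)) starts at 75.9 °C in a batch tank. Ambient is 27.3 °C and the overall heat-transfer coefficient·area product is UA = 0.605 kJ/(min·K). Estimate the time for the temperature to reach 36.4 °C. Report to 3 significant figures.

Lumped-capacitance energy balance: M c_p dT/dt = UA(T_amb − T).
τ = M c_p/UA = 964.76 min; T_ss = T_amb = 27.300 °C.
T(t) = T_ss + (T₀ − T_ss)e^(−t/τ); set T = 36.4:
t = −τ ln[(T − T_ss)/(T₀ − T_ss)] = −964.76 · ln(0.18724) = 1616.3 min.

1620 min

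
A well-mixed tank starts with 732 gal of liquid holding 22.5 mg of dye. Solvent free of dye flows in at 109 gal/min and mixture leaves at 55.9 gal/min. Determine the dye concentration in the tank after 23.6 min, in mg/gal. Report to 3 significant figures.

Let m(t) be the amount of dye. Volume: V(t) = V₀ + (Q_in − Q_out) t = 732 + 53.100 t; V(23.6) = 1985.2 gal.
Solute balance: dm/dt = 0 − Q_out C = −Q_out m/V(t).
dm/m = −Q_out dt/(V₀ + 53.100 t); integrating gives ln(m/m₀) = −(Q_out/(Q_in−Q_out)) ln(V/V₀).
m = m₀ (V₀/V)^(Q_out/(Q_in−Q_out)) = 22.5 × (732/1985.2)^(1.0527) = 7.8714 mg.
C = m/V = 7.8714/1985.2 = 0.0039651 mg/gal.

0.00397 mg/gal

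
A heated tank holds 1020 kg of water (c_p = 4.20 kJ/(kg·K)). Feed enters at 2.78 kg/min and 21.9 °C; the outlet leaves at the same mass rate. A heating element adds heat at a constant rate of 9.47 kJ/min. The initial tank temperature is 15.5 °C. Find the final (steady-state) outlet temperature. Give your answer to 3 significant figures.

22.7 °C

Heat balance on the well-mixed liquid: M c_p dT/dt = ṁ c_p (T_in − T) + 9.47.
At steady state dT/dt = 0 ⇒ T_ss = T_in + Q̇/(ṁ c_p) = 21.9 + 9.47/(2.78·4.20) = 22.711 °C.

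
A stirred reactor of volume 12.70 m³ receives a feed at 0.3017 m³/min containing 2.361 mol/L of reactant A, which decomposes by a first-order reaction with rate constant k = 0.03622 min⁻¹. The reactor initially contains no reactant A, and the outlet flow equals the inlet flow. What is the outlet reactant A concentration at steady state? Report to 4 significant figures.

0.9352 mol/L

V dC/dt = Q(C_in − C) − k V C.
Steady state (dC/dt = 0): C_ss = Q C_in/(Q + kV) = C_in/(1 + kV/Q).
C_ss = 0.3017·2.361/(0.3017 + 0.03622·12.70) = 0.712314/0.761694 = 0.935170 mol/L.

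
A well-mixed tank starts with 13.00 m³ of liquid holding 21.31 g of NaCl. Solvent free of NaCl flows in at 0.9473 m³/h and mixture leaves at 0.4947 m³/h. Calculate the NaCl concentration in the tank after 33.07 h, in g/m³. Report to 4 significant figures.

0.3298 g/m³

Let m(t) be the amount of NaCl. Volume: V(t) = V₀ + (Q_in − Q_out) t = 13.00 + 0.452600 t; V(33.07) = 27.9675 m³.
No NaCl enters, so dm/dt = −Q_out · (m/V).
dm/m = −Q_out dt/(V₀ + 0.452600 t); integrating gives ln(m/m₀) = −(Q_out/(Q_in−Q_out)) ln(V/V₀).
m = m₀ (V₀/V)^(Q_out/(Q_in−Q_out)) = 21.31 × (13.00/27.9675)^(1.09302) = 9.22413 g.
C = m/V = 9.22413/27.9675 = 0.329816 g/m³.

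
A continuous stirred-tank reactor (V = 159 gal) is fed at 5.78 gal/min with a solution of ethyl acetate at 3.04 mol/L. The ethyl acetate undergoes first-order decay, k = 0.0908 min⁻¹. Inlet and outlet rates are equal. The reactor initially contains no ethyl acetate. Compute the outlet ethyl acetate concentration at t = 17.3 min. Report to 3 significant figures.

0.773 mol/L

Species balance: V dC/dt = Q C_in − Q C − k V C.
This is linear with rate a = Q/V + k = 0.12715 min⁻¹.
C_ss = Q C_in/(Q + kV) = 0.86912 mol/L; C(t) = C_ss + (C₀ − C_ss) e^(−a t).
C(17.3) = 0.86912 + (-0.86912)·e^(−0.12715·17.3) = 0.86912 + (-0.86912)·0.11083 = 0.77279 mol/L.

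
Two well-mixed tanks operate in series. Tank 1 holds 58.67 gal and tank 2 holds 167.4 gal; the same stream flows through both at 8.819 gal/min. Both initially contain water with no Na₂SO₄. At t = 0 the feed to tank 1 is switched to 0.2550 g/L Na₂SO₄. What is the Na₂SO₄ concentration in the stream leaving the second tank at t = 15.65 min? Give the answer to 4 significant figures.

Species balance on tank i: dCᵢ/dt = (Cᵢ₋₁ − Cᵢ)/τᵢ with τᵢ = Vᵢ/Q.
τ₁ = 58.67/8.819 = 6.65268 min; τ₂ = 167.4/8.819 = 18.9817 min.
Solving the cascade with C₁(0)=C₂(0)=0 gives C₂(t) = C_in[1 − (τ₁ e^(−t/τ₁) − τ₂ e^(−t/τ₂))/(τ₁ − τ₂)].
At t = 15.65: e^(−t/τ₁) = 0.0951372, e^(−t/τ₂) = 0.438465.
C₂ = 0.2550·[1 − (6.65268·0.0951372 − 18.9817·0.438465)/(-12.3291)] = 0.2550·0.376278 = 0.0959510 g/L.

0.09595 g/L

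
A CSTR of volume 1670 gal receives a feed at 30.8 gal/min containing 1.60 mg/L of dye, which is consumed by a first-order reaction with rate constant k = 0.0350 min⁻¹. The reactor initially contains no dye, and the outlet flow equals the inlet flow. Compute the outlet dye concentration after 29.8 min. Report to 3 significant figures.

0.440 mg/L

Species balance: V dC/dt = Q C_in − Q C − k V C.
dC/dt = (Q/V) C_in − (Q/V + k) C; effective rate a = Q/V + k = 0.018443 + 0.0350 = 0.053443 min⁻¹.
C_ss = Q C_in/(Q + kV) = 0.55216 mg/L; C(t) = C_ss + (C₀ − C_ss) e^(−a t).
C(29.8) = 0.55216 + (-0.55216)·e^(−0.053443·29.8) = 0.55216 + (-0.55216)·0.20340 = 0.43985 mg/L.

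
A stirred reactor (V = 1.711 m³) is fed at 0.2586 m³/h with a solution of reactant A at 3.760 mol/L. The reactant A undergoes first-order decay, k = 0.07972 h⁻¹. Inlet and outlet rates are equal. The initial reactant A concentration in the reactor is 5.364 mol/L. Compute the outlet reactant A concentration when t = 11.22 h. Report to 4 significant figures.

2.679 mol/L

V dC/dt = Q(C_in − C) − k V C.
This is linear with rate a = Q/V + k = 0.230860 h⁻¹.
C_ss = Q C_in/(Q + kV) = 2.46160 mol/L; C(t) = C_ss + (C₀ − C_ss) e^(−a t).
C(11.22) = 2.46160 + (2.90240)·e^(−0.230860·11.22) = 2.46160 + (2.90240)·0.0750016 = 2.67929 mol/L.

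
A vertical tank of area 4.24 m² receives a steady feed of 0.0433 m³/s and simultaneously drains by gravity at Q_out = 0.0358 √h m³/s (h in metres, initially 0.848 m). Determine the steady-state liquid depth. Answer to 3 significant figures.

1.46 m

A dh/dt = Q_in − 0.0358 √h. Steady state requires inflow = outflow:
Q_in = 0.0358 √h_ss ⇒ √h_ss = 0.0433/0.0358 = 1.2095.
h_ss = 1.2095² = 1.4629 m. (Since h₀ = 0.848 m < h_ss, the level will rise toward this value.)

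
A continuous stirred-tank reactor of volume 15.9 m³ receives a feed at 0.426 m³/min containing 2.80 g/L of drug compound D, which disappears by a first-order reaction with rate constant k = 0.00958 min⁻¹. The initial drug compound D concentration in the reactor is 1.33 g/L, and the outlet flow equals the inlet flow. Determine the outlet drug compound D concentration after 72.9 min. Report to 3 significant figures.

Species balance: V dC/dt = Q C_in − Q C − k V C.
dC/dt = (Q/V) C_in − (Q/V + k) C; effective rate a = Q/V + k = 0.026792 + 0.00958 = 0.036372 min⁻¹.
C_ss = Q C_in/(Q + kV) = 2.0625 g/L; C(t) = C_ss + (C₀ − C_ss) e^(−a t).
C(72.9) = 2.0625 + (-0.73252)·e^(−0.036372·72.9) = 2.0625 + (-0.73252)·0.070542 = 2.0108 g/L.

2.01 g/L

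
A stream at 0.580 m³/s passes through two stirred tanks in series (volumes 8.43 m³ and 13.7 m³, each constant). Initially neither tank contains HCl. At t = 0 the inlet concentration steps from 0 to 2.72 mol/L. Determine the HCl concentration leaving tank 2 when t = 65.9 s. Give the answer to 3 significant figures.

2.33 mol/L

Time constants: τᵢ = Vᵢ/Q for each well-mixed tank.
τ₁ = 8.43/0.580 = 14.534 s; τ₂ = 13.7/0.580 = 23.621 s.
Tank 1: C₁ = C_in(1 − e^(−t/τ₁)). Tank 2 (τ₁ ≠ τ₂): C₂ = C_in[1 − (τ₁ e^(−t/τ₁) − τ₂ e^(−t/τ₂))/(τ₁ − τ₂)].
At t = 65.9: e^(−t/τ₁) = 0.010737, e^(−t/τ₂) = 0.061426.
C₂ = 2.72·[1 − (14.534·0.010737 − 23.621·0.061426)/(-9.0862)] = 2.72·0.85749 = 2.3324 mol/L.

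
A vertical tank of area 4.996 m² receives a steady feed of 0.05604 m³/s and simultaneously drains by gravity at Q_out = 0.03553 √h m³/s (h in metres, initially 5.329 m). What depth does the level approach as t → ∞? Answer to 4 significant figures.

2.488 m

A dh/dt = Q_in − 0.03553 √h. Steady state requires inflow = outflow:
Q_in = 0.03553 √h_ss ⇒ √h_ss = 0.05604/0.03553 = 1.57726.
h_ss = 1.57726² = 2.48774 m. (Since h₀ = 5.329 m > h_ss, the level will fall toward this value.)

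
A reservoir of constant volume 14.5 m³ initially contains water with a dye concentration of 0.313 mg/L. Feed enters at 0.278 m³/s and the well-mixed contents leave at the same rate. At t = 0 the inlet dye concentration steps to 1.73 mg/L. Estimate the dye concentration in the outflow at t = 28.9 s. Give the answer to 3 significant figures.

0.916 mg/L

Accumulation = in − out for the solute gives V dC/dt = Q(C_in − C).
Time constant τ = V/Q = 14.5/0.278 = 52.158 s.
C approaches C_in exponentially: C(t) = C_in + (C₀ − C_in) e^(−t/τ).
C(28.9) = 1.73 + (0.313 − 1.73)·e^(−28.9/52.158) = 1.73 + (-1.4170)·0.57460 = 0.91579 mg/L.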